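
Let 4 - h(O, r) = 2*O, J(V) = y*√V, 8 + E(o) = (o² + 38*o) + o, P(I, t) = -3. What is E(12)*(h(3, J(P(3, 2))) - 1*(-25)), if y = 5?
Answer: 13892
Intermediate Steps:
E(o) = -8 + o² + 39*o (E(o) = -8 + ((o² + 38*o) + o) = -8 + (o² + 39*o) = -8 + o² + 39*o)
J(V) = 5*√V
h(O, r) = 4 - 2*O
E(12)*(h(3, J(P(3, 2))) - 1*(-25)) = (-8 + 12² + 39*12)*((4 - 2*3) - 1*(-25)) = (-8 + 144 + 468)*((4 - 6) + 25) = 604*(-2 + 25) = 604*23 = 13892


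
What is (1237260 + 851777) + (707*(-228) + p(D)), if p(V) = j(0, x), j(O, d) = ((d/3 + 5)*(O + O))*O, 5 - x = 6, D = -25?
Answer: 1927841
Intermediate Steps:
x = -1 (x = 5 - 1*6 = 5 - 6 = -1)
j(O, d) = 2*O**2*(5 + d/3) (j(O, d) = ((d*(1/3) + 5)*(2*O))*O = ((d/3 + 5)*(2*O))*O = ((5 + d/3)*(2*O))*O = (2*O*(5 + d/3))*O = 2*O**2*(5 + d/3))
p(V) = 0 (p(V) = (2/3)*0**2*(15 - 1) = (2/3)*0*14 = 0)
(1237260 + 851777) + (707*(-228) + p(D)) = (1237260 + 851777) + (707*(-228) + 0) = 2089037 + (-161196 + 0) = 2089037 - 161196 = 1927841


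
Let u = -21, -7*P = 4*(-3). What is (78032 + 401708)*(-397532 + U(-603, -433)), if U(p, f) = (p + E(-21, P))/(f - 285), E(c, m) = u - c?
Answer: -68465463961510/359 ≈ -1.9071e+11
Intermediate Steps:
P = 12/7 (P = -4*(-3)/7 = -⅐*(-12) = 12/7 ≈ 1.7143)
E(c, m) = -21 - c
U(p, f) = p/(-285 + f) (U(p, f) = (p + (-21 - 1*(-21)))/(f - 285) = (p + (-21 + 21))/(-285 + f) = (p + 0)/(-285 + f) = p/(-285 + f))
(78032 + 401708)*(-397532 + U(-603, -433)) = (78032 + 401708)*(-397532 - 603/(-285 - 433)) = 479740*(-397532 - 603/(-718)) = 479740*(-397532 - 603*(-1/718)) = 479740*(-397532 + 603/718) = 479740*(-285427373/718) = -68465463961510/359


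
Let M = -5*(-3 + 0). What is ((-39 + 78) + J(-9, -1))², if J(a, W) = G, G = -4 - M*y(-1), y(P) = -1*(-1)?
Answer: 400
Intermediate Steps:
y(P) = 1
M = 15 (M = -5*(-3) = 15)
G = -19 (G = -4 - 15 = -19)
J(a, W) = -19
((-39 + 78) + J(-9, -1))² = ((-39 + 78) - 19)² = (39 - 19)² = 20² = 400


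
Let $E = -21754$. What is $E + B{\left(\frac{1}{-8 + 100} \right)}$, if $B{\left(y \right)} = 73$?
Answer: $-21681$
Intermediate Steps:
$E + B{\left(\frac{1}{-8 + 100} \right)} = -21754 + 73 = -21681$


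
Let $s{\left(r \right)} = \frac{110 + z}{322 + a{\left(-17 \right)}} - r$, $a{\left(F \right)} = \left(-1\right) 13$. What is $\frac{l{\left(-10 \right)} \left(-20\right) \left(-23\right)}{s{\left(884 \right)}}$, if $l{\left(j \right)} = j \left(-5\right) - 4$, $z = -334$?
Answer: $- \frac{326922}{13669} \approx -23.917$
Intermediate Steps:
$a{\left(F \right)} = -13$
$l{\left(j \right)} = -4 - 5 j$ ($l{\left(j \right)} = - 5 j - 4 = -4 - 5 j$)
$s{\left(r \right)} = - \frac{224}{309} - r$ ($s{\left(r \right)} = \frac{110 - 334}{322 - 13} - r = - \frac{224}{309} - r$)
$\frac{l{\left(-10 \right)} \left(-20\right) \left(-23\right)}{s{\left(884 \right)}} = \frac{\left(-4 - -50\right) \left(-20\right) \left(-23\right)}{- \frac{224}{309} - 884} = \frac{\left(-4 + 50\right) \left(-20\right) \left(-23\right)}{- \frac{224}{309} - 884} = \frac{46 \left(-20\right) \left(-23\right)}{- \frac{273380}{309}} = \left(-920\right) \left(-23\right) \left(- \frac{309}{273380}\right) = 21160 \left(- \frac{309}{273380}\right) = - \frac{326922}{13669}$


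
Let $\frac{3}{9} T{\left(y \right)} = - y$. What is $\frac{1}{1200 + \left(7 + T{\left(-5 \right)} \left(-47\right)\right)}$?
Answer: $\frac{1}{502} \approx 0.001992$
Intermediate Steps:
$T{\left(y \right)} = - 3 y$ ($T{\left(y \right)} = 3 \left(- y\right) = - 3 y$)
$\frac{1}{1200 + \left(7 + T{\left(-5 \right)} \left(-47\right)\right)} = \frac{1}{1200 + \left(7 + \left(-3\right) \left(-5\right) \left(-47\right)\right)} = \frac{1}{1200 + \left(7 + 15 \left(-47\right)\right)} = \frac{1}{1200 + \left(7 - 705\right)} = \frac{1}{1200 - 698} = \frac{1}{502}$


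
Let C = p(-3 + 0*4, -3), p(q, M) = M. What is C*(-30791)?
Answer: 92373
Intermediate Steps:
C = -3
C*(-30791) = -3*(-30791) = 92373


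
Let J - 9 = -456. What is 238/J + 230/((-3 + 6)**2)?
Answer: 33556/1341 ≈ 25.023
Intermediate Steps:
J = -447 (J = 9 - 456 = -447)
238/J + 230/((-3 + 6)**2) = 238/(-447) + 230/((-3 + 6)**2) = 238*(-1/447) + 230/(3**2) = -238/447 + 230/9 = 33556/1341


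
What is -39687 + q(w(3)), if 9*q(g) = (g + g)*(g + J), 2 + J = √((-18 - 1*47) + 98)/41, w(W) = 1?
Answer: -357185/9 + 2*√33/369 ≈ -39687.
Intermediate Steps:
J = -2 + √33/41 (J = -2 + √((-18 - 1*47) + 98)/41 = -2 + √((-18 - 47) + 98)*(1/41) = -2 + √(-65 + 98)*(1/41) = -2 + √33*(1/41) = -2 + √33/41 ≈ -1.8599)
q(g) = 2*g*(-2 + g + √33/41)/9 (q(g) = ((g + g)*(g + (-2 + √33/41)))/9 = ((2*g)*(-2 + g + √33/41))/9 = (2*g*(-2 + g + √33/41))/9 = 2*g*(-2 + g + √33/41)/9)
-39687 + q(w(3)) = -39687 + (2/369)*1*(-82 + √33 + 41*1) = -39687 + (2/369)*1*(-82 + √33 + 41) = -39687 + (2/369)*1*(-41 + √33) = -39687 + (-2/9 + 2*√33/369) = -357185/9 + 2*√33/369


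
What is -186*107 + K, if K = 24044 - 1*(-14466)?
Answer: 18608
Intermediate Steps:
K = 38510 (K = 24044 + 14466 = 38510)
-186*107 + K = -186*107 + 38510 = -19902 + 38510 = 18608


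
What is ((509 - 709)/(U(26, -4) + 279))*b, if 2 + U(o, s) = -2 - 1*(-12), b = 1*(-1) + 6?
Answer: -1000/287 ≈ -3.4843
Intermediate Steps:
b = 5 (b = -1 + 6 = 5)
U(o, s) = 8 (U(o, s) = -2 + (-2 - 1*(-12)) = -2 + (-2 + 12) = -2 + 10 = 8)
((509 - 709)/(U(26, -4) + 279))*b = ((509 - 709)/(8 + 279))*5 = -200/287*5 = -1000/287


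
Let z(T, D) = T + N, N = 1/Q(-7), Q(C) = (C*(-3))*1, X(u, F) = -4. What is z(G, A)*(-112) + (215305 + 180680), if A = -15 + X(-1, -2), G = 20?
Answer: 1181219/3 ≈ 3.9374e+5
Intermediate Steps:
A = -19 (A = -15 - 4 = -19)
Q(C) = -3*C (Q(C) = -3*C*1 = -3*C)
N = 1/21 (N = 1/(-3*(-7)) = 1/21 ≈ 0.047619)
z(T, D) = 1/21 + T (z(T, D) = T + 1/21 = 1/21 + T)
z(G, A)*(-112) + (215305 + 180680) = (1/21 + 20)*(-112) + (215305 + 180680) = (421/21)*(-112) + 395985 = -6736/3 + 395985 = 1181219/3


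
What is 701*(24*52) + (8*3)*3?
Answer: 874920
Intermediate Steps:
701*(24*52) + (8*3)*3 = 701*1248 + 24*3 = 874848 + 72 = 874920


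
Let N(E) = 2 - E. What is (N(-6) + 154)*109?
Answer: 17658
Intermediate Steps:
(N(-6) + 154)*109 = ((2 - 1*(-6)) + 154)*109 = ((2 + 6) + 154)*109 = (8 + 154)*109 = 162*109 = 17658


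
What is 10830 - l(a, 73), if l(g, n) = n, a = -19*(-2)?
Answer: 10757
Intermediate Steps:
a = 38
10830 - l(a, 73) = 10830 - 1*73 = 10830 - 73 = 10757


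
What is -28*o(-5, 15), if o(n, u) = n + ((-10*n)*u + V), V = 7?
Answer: -21056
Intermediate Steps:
o(n, u) = 7 + n - 10*n*u (o(n, u) = n + ((-10*n)*u + 7) = n + (-10*n*u + 7) = n + (7 - 10*n*u) = 7 + n - 10*n*u)
-28*o(-5, 15) = -28*(7 - 5 - 10*(-5)*15) = -28*(7 - 5 + 750) = -28*752 = -21056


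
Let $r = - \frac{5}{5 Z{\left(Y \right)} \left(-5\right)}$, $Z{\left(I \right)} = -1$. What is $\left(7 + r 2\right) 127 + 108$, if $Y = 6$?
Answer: $\frac{4731}{5} \approx 946.2$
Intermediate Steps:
$r = - \frac{1}{5}$ ($r = - \frac{5}{5 \left(-1\right) \left(-5\right)} = - \frac{5}{\left(-5\right) \left(-5\right)} = - \frac{5}{25} = \left(-5\right) \frac{1}{25} = - \frac{1}{5} \approx -0.2$)
$\left(7 + r 2\right) 127 + 108 = \left(7 - \frac{2}{5}\right) 127 + 108 = \frac{33}{5} \cdot 127 + 108 = \frac{4191}{5} + 108 = \frac{4731}{5}$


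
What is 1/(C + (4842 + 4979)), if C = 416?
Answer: 1/10237 ≈ 9.7685e-5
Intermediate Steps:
1/(C + (4842 + 4979)) = 1/(416 + (4842 + 4979)) = 1/(416 + 9821) = 1/10237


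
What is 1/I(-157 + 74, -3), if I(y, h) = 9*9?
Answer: 1/81 ≈ 0.012346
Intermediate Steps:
I(y, h) = 81
1/I(-157 + 74, -3) = 1/81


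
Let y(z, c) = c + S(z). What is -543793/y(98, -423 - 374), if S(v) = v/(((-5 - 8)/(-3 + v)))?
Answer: 7069309/19671 ≈ 359.38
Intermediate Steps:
S(v) = v*(3/13 - v/13) (S(v) = v/((-13/(-3 + v))) = v*(3/13 - v/13))
y(z, c) = c + z*(3 - z)/13
-543793/y(98, -423 - 374) = -543793/((-423 - 374) - 1/13*98*(-3 + 98)) = -543793/(-797 - 1/13*98*95) = -543793/(-797 - 9310/13) = -543793/(-19671/13) = -543793*(-13/19671) = 7069309/19671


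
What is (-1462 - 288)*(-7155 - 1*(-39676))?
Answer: -56911750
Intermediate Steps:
(-1462 - 288)*(-7155 - 1*(-39676)) = -1750*(-7155 + 39676) = -1750*32521 = -56911750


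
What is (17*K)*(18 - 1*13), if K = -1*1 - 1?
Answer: -170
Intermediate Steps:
K = -2 (K = -1 - 1 = -2)
(17*K)*(18 - 1*13) = (17*(-2))*(18 - 1*13) = -34*(18 - 13) = -34*5 = -170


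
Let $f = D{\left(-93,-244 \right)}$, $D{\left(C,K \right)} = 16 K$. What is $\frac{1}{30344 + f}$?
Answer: $\frac{1}{26440} \approx 3.7821 \cdot 10^{-5}$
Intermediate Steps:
$f = -3904$ ($f = 16 \left(-244\right) = -3904$)
$\frac{1}{30344 + f} = \frac{1}{30344 - 3904} = \frac{1}{26440}$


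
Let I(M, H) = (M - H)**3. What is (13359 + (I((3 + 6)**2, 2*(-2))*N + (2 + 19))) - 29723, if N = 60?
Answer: 36831157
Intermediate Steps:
(13359 + (I((3 + 6)**2, 2*(-2))*N + (2 + 19))) - 29723 = (13359 + (-(2*(-2) - (3 + 6)**2)**3*60 + (2 + 19))) - 29723 = (13359 + (-(-4 - 1*9**2)**3*60 + 21)) - 29723 = (13359 + (-(-4 - 1*81)**3*60 + 21)) - 29723 = (13359 + (-(-4 - 81)**3*60 + 21)) - 29723 = (13359 + (-1*(-85)**3*60 + 21)) - 29723 = (13359 + (-1*(-614125)*60 + 21)) - 29723 = (13359 + (614125*60 + 21)) - 29723 = (13359 + (36847500 + 21)) - 29723 = (13359 + 36847521) - 29723 = 36860880 - 29723 = 36831157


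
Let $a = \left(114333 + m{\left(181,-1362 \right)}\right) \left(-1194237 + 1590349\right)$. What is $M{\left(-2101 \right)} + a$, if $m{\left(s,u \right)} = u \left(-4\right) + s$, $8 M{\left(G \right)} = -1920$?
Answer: $47518387504$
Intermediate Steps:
$M{\left(G \right)} = -240$ ($M{\left(G \right)} = \frac{1}{8} \left(-1920\right) = -240$)
$m{\left(s,u \right)} = s - 4 u$ ($m{\left(s,u \right)} = - 4 u + s = s - 4 u$)
$a = 47518387744$ ($a = \left(114333 + \left(181 - -5448\right)\right) \left(-1194237 + 1590349\right) = \left(114333 + \left(181 + 5448\right)\right) 396112 = \left(114333 + 5629\right) 396112 = 119962 \cdot 396112 = 47518387744$)
$M{\left(-2101 \right)} + a = -240 + 47518387744 = 47518387504$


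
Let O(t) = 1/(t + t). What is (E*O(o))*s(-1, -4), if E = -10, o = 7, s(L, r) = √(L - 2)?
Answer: -5*I*√3/7 ≈ -1.2372*I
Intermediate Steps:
s(L, r) = √(-2 + L)
O(t) = 1/(2*t)
(E*O(o))*s(-1, -4) = (-5/7)*√(-2 - 1) = (-5/7)*√(-3) = (-10*1/14)*(I*√3) = -5*I*√3/7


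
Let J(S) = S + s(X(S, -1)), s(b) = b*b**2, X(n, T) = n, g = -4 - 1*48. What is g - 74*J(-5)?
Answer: 9568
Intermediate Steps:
g = -52 (g = -4 - 48 = -52)
s(b) = b**3
J(S) = S + S**3
g - 74*J(-5) = -52 - 74*(-5 + (-5)**3) = -52 - 74*(-5 - 125) = -52 - 74*(-130) = -52 + 9620 = 9568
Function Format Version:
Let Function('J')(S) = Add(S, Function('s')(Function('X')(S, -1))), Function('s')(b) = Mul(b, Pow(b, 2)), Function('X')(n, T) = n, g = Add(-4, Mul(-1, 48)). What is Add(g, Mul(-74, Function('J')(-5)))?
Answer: 9568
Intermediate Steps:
g = -52 (g = Add(-4, -48) = -52)
Function('s')(b) = Pow(b, 3)
Function('J')(S) = Add(S, Pow(S, 3))
Add(g, Mul(-74, Function('J')(-5))) = Add(-52, Mul(-74, Add(-5, Pow(-5, 3)))) = Add(-52, Mul(-74, Add(-5, -125))) = Add(-52, Mul(-74, -130)) = Add(-52, 9620) = 9568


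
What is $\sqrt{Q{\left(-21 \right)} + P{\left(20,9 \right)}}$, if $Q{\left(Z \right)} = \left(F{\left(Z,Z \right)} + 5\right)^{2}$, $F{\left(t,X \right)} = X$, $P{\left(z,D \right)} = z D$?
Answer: $2 \sqrt{109} \approx 20.881$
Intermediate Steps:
$P{\left(z,D \right)} = D z$
$Q{\left(Z \right)} = \left(5 + Z\right)^{2}$ ($Q{\left(Z \right)} = \left(Z + 5\right)^{2} = \left(5 + Z\right)^{2}$)
$\sqrt{Q{\left(-21 \right)} + P{\left(20,9 \right)}} = \sqrt{\left(5 - 21\right)^{2} + 9 \cdot 20} = \sqrt{\left(-16\right)^{2} + 180} = \sqrt{256 + 180} = \sqrt{436} = 2 \sqrt{109}$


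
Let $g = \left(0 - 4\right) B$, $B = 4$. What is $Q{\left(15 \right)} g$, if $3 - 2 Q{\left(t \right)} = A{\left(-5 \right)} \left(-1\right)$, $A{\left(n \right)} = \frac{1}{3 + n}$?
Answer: $-20$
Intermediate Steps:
$g = -16$ ($g = \left(0 - 4\right) 4 = \left(-4\right) 4 = -16$)
$Q{\left(t \right)} = \frac{5}{4}$ ($Q{\left(t \right)} = \frac{3}{2} - \frac{\frac{1}{3 - 5} \left(-1\right)}{2} = \frac{3}{2} - \frac{\frac{1}{-2} \left(-1\right)}{2} = \frac{3}{2} - \frac{\left(- \frac{1}{2}\right) \left(-1\right)}{2} = \frac{3}{2} - \frac{1}{4} = \frac{5}{4}$)
$Q{\left(15 \right)} g = \frac{5}{4} \left(-16\right) = -20$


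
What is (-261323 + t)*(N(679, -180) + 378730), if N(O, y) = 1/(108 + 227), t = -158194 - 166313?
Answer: -14865383642466/67 ≈ -2.2187e+11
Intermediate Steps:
t = -324507
N(O, y) = 1/335
(-261323 + t)*(N(679, -180) + 378730) = (-261323 - 324507)*(1/335 + 378730) = -585830*126874551/335 = -14865383642466/67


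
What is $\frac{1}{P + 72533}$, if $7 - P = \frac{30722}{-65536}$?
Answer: $\frac{32768}{2377006081} \approx 1.3785 \cdot 10^{-5}$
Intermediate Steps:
$P = \frac{244737}{32768}$ ($P = 7 - \frac{30722}{-65536} = 7 - 30722 \left(- \frac{1}{65536}\right) = 7 - - \frac{15361}{32768} = 7 + \frac{15361}{32768} = \frac{244737}{32768} \approx 7.4688$)
$\frac{1}{P + 72533} = \frac{1}{\frac{244737}{32768} + 72533} = \frac{1}{\frac{2377006081}{32768}} = \frac{32768}{2377006081}$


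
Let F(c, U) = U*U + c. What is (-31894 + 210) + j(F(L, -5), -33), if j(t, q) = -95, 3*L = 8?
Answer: -31779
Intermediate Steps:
L = 8/3 (L = (⅓)*8 = 8/3 ≈ 2.6667)
F(c, U) = c + U² (F(c, U) = U² + c = c + U²)
(-31894 + 210) + j(F(L, -5), -33) = (-31894 + 210) - 95 = -31684 - 95 = -31779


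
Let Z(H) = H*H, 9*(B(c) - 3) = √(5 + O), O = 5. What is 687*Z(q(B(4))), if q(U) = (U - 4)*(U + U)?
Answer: 52696564/2187 - 853712*√10/243 ≈ 12986.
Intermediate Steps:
B(c) = 3 + √10/9 (B(c) = 3 + √(5 + 5)/9 = 3 + √10/9)
q(U) = 2*U*(-4 + U) (q(U) = (-4 + U)*(2*U) = 2*U*(-4 + U))
Z(H) = H²
687*Z(q(B(4))) = 687*(2*(3 + √10/9)*(-4 + (3 + √10/9)))² = 687*(2*(3 + √10/9)*(-1 + √10/9))² = 687*(2*(-1 + √10/9)*(3 + √10/9))² = 687*(4*(-1 + √10/9)²*(3 + √10/9)²) = 2748*(-1 + √10/9)²*(3 + √10/9)²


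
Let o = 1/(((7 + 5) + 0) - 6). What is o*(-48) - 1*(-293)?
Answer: 285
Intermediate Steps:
o = 1/6 (o = 1/((12 + 0) - 6) = 1/(12 - 6) = 1/6 ≈ 0.16667)
o*(-48) - 1*(-293) = (1/6)*(-48) - 1*(-293) = -8 + 293 = 285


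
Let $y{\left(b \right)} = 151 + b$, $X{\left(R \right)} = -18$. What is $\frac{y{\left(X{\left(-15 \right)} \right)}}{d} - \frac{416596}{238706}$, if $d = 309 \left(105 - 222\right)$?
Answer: $- \frac{580497811}{331920693} \approx -1.7489$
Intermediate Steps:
$d = -36153$ ($d = 309 \left(-117\right) = -36153$)
$\frac{y{\left(X{\left(-15 \right)} \right)}}{d} - \frac{416596}{238706} = \frac{151 - 18}{-36153} - \frac{416596}{238706} = 133 \left(- \frac{1}{36153}\right) - \frac{208298}{119353} = - \frac{133}{36153} - \frac{208298}{119353} = - \frac{580497811}{331920693}$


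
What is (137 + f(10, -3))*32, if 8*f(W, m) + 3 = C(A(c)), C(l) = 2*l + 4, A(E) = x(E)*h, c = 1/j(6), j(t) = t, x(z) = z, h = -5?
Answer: 13144/3 ≈ 4381.3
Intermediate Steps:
c = ⅙ (c = 1/6 = ⅙ ≈ 0.16667)
A(E) = -5*E (A(E) = E*(-5) = -5*E)
C(l) = 4 + 2*l
f(W, m) = -1/12 (f(W, m) = -3/8 + (4 + 2*(-5*⅙))/8 = -3/8 + (4 + 2*(-⅚))/8 = -3/8 + (4 - 5/3)/8 = -3/8 + (⅛)*(7/3) = -3/8 + 7/24 = -1/12)
(137 + f(10, -3))*32 = (137 - 1/12)*32 = (1643/12)*32 = 13144/3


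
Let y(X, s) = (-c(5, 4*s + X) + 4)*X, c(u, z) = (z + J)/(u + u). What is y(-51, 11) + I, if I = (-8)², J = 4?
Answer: -1553/10 ≈ -155.30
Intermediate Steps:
c(u, z) = (4 + z)/(2*u) (c(u, z) = (z + 4)/(u + u) = (4 + z)/((2*u)) = (4 + z)*(1/(2*u)) = (4 + z)/(2*u))
y(X, s) = X*(18/5 - 2*s/5 - X/10) (y(X, s) = (-(4 + (4*s + X))/(2*5) + 4)*X = (-(4 + (X + 4*s))/(2*5) + 4)*X = (-(4 + X + 4*s)/(2*5) + 4)*X = (-(⅖ + X/10 + 2*s/5) + 4)*X = ((-⅖ - 2*s/5 - X/10) + 4)*X = (18/5 - 2*s/5 - X/10)*X = X*(18/5 - 2*s/5 - X/10))
I = 64
y(-51, 11) + I = (⅒)*(-51)*(36 - 1*(-51) - 4*11) + 64 = (⅒)*(-51)*(36 + 51 - 44) + 64 = (⅒)*(-51)*43 + 64 = -2193/10 + 64 = -1553/10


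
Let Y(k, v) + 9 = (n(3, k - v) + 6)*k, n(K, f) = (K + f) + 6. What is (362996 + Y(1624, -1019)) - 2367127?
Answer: 2312452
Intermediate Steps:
n(K, f) = 6 + K + f
Y(k, v) = -9 + k*(15 + k - v) (Y(k, v) = -9 + ((6 + 3 + (k - v)) + 6)*k = -9 + ((9 + k - v) + 6)*k = -9 + (15 + k - v)*k = -9 + k*(15 + k - v))
(362996 + Y(1624, -1019)) - 2367127 = (362996 + (-9 + 6*1624 + 1624*(9 + 1624 - 1*(-1019)))) - 2367127 = (362996 + (-9 + 9744 + 1624*(9 + 1624 + 1019))) - 2367127 = (362996 + (-9 + 9744 + 1624*2652)) - 2367127 = (362996 + (-9 + 9744 + 4306848)) - 2367127 = (362996 + 4316583) - 2367127 = 4679579 - 2367127 = 2312452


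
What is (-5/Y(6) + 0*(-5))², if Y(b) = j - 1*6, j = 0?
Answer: 25/36 ≈ 0.69444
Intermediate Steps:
Y(b) = -6 (Y(b) = 0 - 1*6 = 0 - 6 = -6)
(-5/Y(6) + 0*(-5))² = (-5/(-6) + 0*(-5))² = (-5*(-⅙) + 0)² = (⅚ + 0)² = (⅚)² = 25/36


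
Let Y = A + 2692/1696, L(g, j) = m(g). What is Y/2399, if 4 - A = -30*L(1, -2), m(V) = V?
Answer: 15089/1017176 ≈ 0.014834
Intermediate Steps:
L(g, j) = g
A = 34 (A = 4 - (-30) = 4 - 1*(-30) = 4 + 30 = 34)
Y = 15089/424 (Y = 34 + 2692/1696 = 34 + 2692*(1/1696) = 34 + 673/424 = 15089/424 ≈ 35.587)
Y/2399 = (15089/424)/2399 = (15089/424)*(1/2399) = 15089/1017176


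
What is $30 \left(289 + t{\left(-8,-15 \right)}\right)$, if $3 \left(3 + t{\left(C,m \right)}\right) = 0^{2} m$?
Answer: $8580$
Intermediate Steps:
$t{\left(C,m \right)} = -3$ ($t{\left(C,m \right)} = -3 + \frac{0^{2} m}{3} = -3 + \frac{0 m}{3} = -3 + \frac{1}{3} \cdot 0 = -3 + 0 = -3$)
$30 \left(289 + t{\left(-8,-15 \right)}\right) = 30 \left(289 - 3\right) = 30 \cdot 286 = 8580$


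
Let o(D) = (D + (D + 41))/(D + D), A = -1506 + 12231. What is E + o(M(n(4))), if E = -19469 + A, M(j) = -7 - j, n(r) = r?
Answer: -192387/22 ≈ -8744.9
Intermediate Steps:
A = 10725
o(D) = (41 + 2*D)/(2*D) (o(D) = (D + (41 + D))/((2*D)) = (41 + 2*D)*(1/(2*D)) = (41 + 2*D)/(2*D))
E = -8744 (E = -19469 + 10725 = -8744)
E + o(M(n(4))) = -8744 + (41/2 + (-7 - 1*4))/(-7 - 1*4) = -8744 + (41/2 + (-7 - 4))/(-7 - 4) = -8744 + (41/2 - 11)/(-11) = -8744 - 1/11*19/2 = -8744 - 19/22 = -192387/22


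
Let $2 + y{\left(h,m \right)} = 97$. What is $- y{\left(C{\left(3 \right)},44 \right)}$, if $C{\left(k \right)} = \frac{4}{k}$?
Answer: $-95$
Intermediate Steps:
$y{\left(h,m \right)} = 95$ ($y{\left(h,m \right)} = -2 + 97 = 95$)
$- y{\left(C{\left(3 \right)},44 \right)} = \left(-1\right) 95 = -95$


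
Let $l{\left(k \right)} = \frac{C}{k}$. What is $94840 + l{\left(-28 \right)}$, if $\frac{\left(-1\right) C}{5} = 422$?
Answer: $\frac{1328815}{14} \approx 94915.0$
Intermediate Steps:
$C = -2110$ ($C = \left(-5\right) 422 = -2110$)
$l{\left(k \right)} = - \frac{2110}{k}$
$94840 + l{\left(-28 \right)} = 94840 - \frac{2110}{-28} = 94840 - - \frac{1055}{14} = 94840 + \frac{1055}{14} = \frac{1328815}{14}$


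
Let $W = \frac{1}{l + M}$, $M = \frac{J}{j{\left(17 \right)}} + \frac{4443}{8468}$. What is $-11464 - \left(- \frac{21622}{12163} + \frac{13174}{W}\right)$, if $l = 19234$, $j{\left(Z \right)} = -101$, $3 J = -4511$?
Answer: $- \frac{3957208707257668373}{15603937026} \approx -2.536 \cdot 10^{8}$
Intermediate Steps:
$J = - \frac{4511}{3}$ ($J = \frac{1}{3} \left(-4511\right) = - \frac{4511}{3} \approx -1503.7$)
$M = \frac{39545377}{2565804}$ ($M = - \frac{4511}{3 \left(-101\right)} + \frac{4443}{8468} = \left(- \frac{4511}{3}\right) \left(- \frac{1}{101}\right) + 4443 \cdot \frac{1}{8468} = \frac{4511}{303} + \frac{4443}{8468} = \frac{39545377}{2565804} \approx 15.412$)
$W = \frac{2565804}{49390219513}$ ($W = \frac{1}{19234 + \frac{39545377}{2565804}} = \frac{1}{\frac{49390219513}{2565804}} = \frac{2565804}{49390219513} \approx 5.195 \cdot 10^{-5}$)
$-11464 - \left(- \frac{21622}{12163} + \frac{13174}{W}\right) = -11464 - \left(- \frac{21622}{12163} + \frac{13174}{\frac{2565804}{49390219513}}\right) = -11464 - \left(\left(-21622\right) \frac{1}{12163} + 13174 \cdot \frac{49390219513}{2565804}\right) = -11464 - \left(- \frac{21622}{12163} + \frac{325333375932131}{1282902}\right) = -11464 - \frac{3957029823723602309}{15603937026} = - \frac{3957208707257668373}{15603937026}$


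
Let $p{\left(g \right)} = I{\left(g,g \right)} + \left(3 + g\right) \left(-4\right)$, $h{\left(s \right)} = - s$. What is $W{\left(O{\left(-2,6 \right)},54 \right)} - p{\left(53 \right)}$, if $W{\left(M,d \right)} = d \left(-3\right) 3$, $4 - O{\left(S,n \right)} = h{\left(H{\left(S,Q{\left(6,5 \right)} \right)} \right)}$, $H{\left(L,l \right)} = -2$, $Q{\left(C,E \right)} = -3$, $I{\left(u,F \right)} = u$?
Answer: $-315$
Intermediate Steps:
$O{\left(S,n \right)} = 2$ ($O{\left(S,n \right)} = 4 - \left(-1\right) \left(-2\right) = 4 - 2 = 2$)
$W{\left(M,d \right)} = - 9 d$ ($W{\left(M,d \right)} = - 3 d 3 = - 9 d$)
$p{\left(g \right)} = -12 - 3 g$ ($p{\left(g \right)} = g + \left(3 + g\right) \left(-4\right) = g - \left(12 + 4 g\right) = -12 - 3 g$)
$W{\left(O{\left(-2,6 \right)},54 \right)} - p{\left(53 \right)} = \left(-9\right) 54 - \left(-12 - 159\right) = -486 - \left(-12 - 159\right) = -486 - -171 = -486 + 171 = -315$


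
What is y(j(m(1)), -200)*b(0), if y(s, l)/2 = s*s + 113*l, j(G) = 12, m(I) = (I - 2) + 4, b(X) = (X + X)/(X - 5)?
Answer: 0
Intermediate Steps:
b(X) = 2*X/(-5 + X) (b(X) = (2*X)/(-5 + X) = 2*X/(-5 + X))
m(I) = 2 + I (m(I) = (-2 + I) + 4 = 2 + I)
y(s, l) = 2*s**2 + 226*l (y(s, l) = 2*(s*s + 113*l) = 2*(s**2 + 113*l) = 2*s**2 + 226*l)
y(j(m(1)), -200)*b(0) = (2*12**2 + 226*(-200))*(2*0/(-5 + 0)) = (2*144 - 45200)*(2*0/(-5)) = (288 - 45200)*(2*0*(-1/5)) = -44912*0 = 0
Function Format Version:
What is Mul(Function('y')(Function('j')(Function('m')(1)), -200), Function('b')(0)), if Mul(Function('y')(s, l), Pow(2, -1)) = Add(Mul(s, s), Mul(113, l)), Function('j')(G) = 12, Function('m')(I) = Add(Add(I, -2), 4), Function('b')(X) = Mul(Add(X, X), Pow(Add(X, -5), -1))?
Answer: 0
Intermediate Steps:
Function('b')(X) = Mul(2, X, Pow(Add(-5, X), -1)) (Function('b')(X) = Mul(Mul(2, X), Pow(Add(-5, X), -1)) = Mul(2, X, Pow(Add(-5, X), -1)))
Function('m')(I) = Add(2, I) (Function('m')(I) = Add(Add(-2, I), 4) = Add(2, I))
Function('y')(s, l) = Add(Mul(2, Pow(s, 2)), Mul(226, l)) (Function('y')(s, l) = Mul(2, Add(Mul(s, s), Mul(113, l))) = Mul(2, Add(Pow(s, 2), Mul(113, l))) = Add(Mul(2, Pow(s, 2)), Mul(226, l)))
Mul(Function('y')(Function('j')(Function('m')(1)), -200), Function('b')(0)) = Mul(Add(Mul(2, Pow(12, 2)), Mul(226, -200)), Mul(2, 0, Pow(Add(-5, 0), -1))) = Mul(Add(Mul(2, 144), -45200), Mul(2, 0, Pow(-5, -1))) = Mul(Add(288, -45200), Mul(2, 0, Rational(-1, 5))) = Mul(-44912, 0) = 0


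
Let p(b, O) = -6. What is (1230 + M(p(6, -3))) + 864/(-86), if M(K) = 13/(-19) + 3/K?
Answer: 1991469/1634 ≈ 1218.8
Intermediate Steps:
M(K) = -13/19 + 3/K (M(K) = 13*(-1/19) + 3/K = -13/19 + 3/K)
(1230 + M(p(6, -3))) + 864/(-86) = (1230 + (-13/19 + 3/(-6))) + 864/(-86) = (1230 + (-13/19 + 3*(-⅙))) + 864*(-1/86) = (1230 + (-13/19 - ½)) - 432/43 = (1230 - 45/38) - 432/43 = 46695/38 - 432/43 = 1991469/1634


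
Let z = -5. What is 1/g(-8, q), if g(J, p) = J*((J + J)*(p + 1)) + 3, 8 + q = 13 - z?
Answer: 1/1411 ≈ 0.00070872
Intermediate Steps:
q = 10 (q = -8 + (13 - 1*(-5)) = -8 + (13 + 5) = -8 + 18 = 10)
g(J, p) = 3 + 2*J²*(1 + p) (g(J, p) = J*((2*J)*(1 + p)) + 3 = J*(2*J*(1 + p)) + 3 = 2*J²*(1 + p) + 3 = 3 + 2*J²*(1 + p))
1/g(-8, q) = 1/(3 + 2*(-8)² + 2*10*(-8)²) = 1/(3 + 2*64 + 2*10*64) = 1/(3 + 128 + 1280) = 1/1411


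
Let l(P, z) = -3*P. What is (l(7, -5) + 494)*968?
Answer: 457864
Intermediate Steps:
(l(7, -5) + 494)*968 = (-3*7 + 494)*968 = (-21 + 494)*968 = 473*968 = 457864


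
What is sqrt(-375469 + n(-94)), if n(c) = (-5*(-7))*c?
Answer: I*sqrt(378759) ≈ 615.43*I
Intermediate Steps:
n(c) = 35*c
sqrt(-375469 + n(-94)) = sqrt(-375469 + 35*(-94)) = sqrt(-375469 - 3290) = sqrt(-378759) = I*sqrt(378759)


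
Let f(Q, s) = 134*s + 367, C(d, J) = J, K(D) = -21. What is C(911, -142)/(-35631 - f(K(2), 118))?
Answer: 71/25905 ≈ 0.0027408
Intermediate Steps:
f(Q, s) = 367 + 134*s
C(911, -142)/(-35631 - f(K(2), 118)) = -142/(-35631 - (367 + 134*118)) = -142/(-35631 - (367 + 15812)) = -142/(-35631 - 1*16179) = -142/(-35631 - 16179) = -142/(-51810) = -142*(-1/51810) = 71/25905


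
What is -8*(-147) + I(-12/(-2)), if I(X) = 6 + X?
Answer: 1188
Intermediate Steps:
-8*(-147) + I(-12/(-2)) = -8*(-147) + (6 - 12/(-2)) = 1176 + (6 - 12*(-½)) = 1176 + (6 + 6) = 1176 + 12 = 1188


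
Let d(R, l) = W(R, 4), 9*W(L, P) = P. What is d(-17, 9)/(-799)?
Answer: -4/7191 ≈ -0.00055625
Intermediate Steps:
W(L, P) = P/9
d(R, l) = 4/9 (d(R, l) = (⅑)*4 = 4/9)
d(-17, 9)/(-799) = (4/9)/(-799) = (4/9)*(-1/799) = -4/7191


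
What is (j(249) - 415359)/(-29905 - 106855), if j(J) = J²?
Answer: 176679/68380 ≈ 2.5838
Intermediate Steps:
(j(249) - 415359)/(-29905 - 106855) = (249² - 415359)/(-29905 - 106855) = (62001 - 415359)/(-136760) = -353358*(-1/136760) = 176679/68380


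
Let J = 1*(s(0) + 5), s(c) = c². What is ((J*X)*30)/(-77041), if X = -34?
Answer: 5100/77041 ≈ 0.066198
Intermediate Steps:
J = 5 (J = 1*(0² + 5) = 1*(0 + 5) = 1*5 = 5)
((J*X)*30)/(-77041) = ((5*(-34))*30)/(-77041) = -170*30*(-1/77041) = -5100*(-1/77041) = 5100/77041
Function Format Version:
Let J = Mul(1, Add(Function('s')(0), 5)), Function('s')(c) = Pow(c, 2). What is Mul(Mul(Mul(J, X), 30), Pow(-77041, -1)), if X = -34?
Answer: Rational(5100, 77041) ≈ 0.066198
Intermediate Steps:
J = 5 (J = Mul(1, Add(Pow(0, 2), 5)) = Mul(1, Add(0, 5)) = Mul(1, 5) = 5)
Mul(Mul(Mul(J, X), 30), Pow(-77041, -1)) = Mul(Mul(Mul(5, -34), 30), Pow(-77041, -1)) = Mul(Mul(-170, 30), Rational(-1, 77041)) = Mul(-5100, Rational(-1, 77041)) = Rational(5100, 77041)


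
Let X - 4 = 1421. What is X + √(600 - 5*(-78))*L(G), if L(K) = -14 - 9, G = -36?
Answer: 1425 - 69*√110 ≈ 701.32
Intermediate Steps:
X = 1425 (X = 4 + 1421 = 1425)
L(K) = -23
X + √(600 - 5*(-78))*L(G) = 1425 + √(600 - 5*(-78))*(-23) = 1425 + √(600 + 390)*(-23) = 1425 + √990*(-23) = 1425 + (3*√110)*(-23) = 1425 - 69*√110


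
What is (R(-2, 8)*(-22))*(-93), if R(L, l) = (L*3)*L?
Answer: 24552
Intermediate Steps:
R(L, l) = 3*L² (R(L, l) = (3*L)*L = 3*L²)
(R(-2, 8)*(-22))*(-93) = ((3*(-2)²)*(-22))*(-93) = ((3*4)*(-22))*(-93) = (12*(-22))*(-93) = -264*(-93) = 24552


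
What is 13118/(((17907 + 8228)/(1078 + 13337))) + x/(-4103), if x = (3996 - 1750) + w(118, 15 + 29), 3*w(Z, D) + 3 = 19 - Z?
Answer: 155160590858/21446381 ≈ 7234.8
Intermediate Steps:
w(Z, D) = 16/3 - Z/3 (w(Z, D) = -1 + (19 - Z)/3 = -1 + (19/3 - Z/3) = 16/3 - Z/3)
x = 2212 (x = (3996 - 1750) + (16/3 - ⅓*118) = 2246 + (16/3 - 118/3) = 2246 - 34 = 2212)
13118/(((17907 + 8228)/(1078 + 13337))) + x/(-4103) = 13118/(((17907 + 8228)/(1078 + 13337))) + 2212/(-4103) = 13118/((26135/14415)) + 2212*(-1/4103) = 13118/((26135*(1/14415))) - 2212/4103 = 13118/(5227/2883) - 2212/4103 = 13118*(2883/5227) - 2212/4103 = 37819194/5227 - 2212/4103 = 155160590858/21446381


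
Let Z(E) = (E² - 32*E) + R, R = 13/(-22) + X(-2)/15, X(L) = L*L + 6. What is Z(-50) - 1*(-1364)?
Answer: 360629/66 ≈ 5464.1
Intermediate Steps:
X(L) = 6 + L² (X(L) = L² + 6 = 6 + L²)
R = 5/66 (R = 13/(-22) + (6 + (-2)²)/15 = 13*(-1/22) + (6 + 4)*(1/15) = -13/22 + 10*(1/15) = -13/22 + ⅔ = 5/66 ≈ 0.075758)
Z(E) = 5/66 + E² - 32*E (Z(E) = (E² - 32*E) + 5/66 = 5/66 + E² - 32*E)
Z(-50) - 1*(-1364) = (5/66 + (-50)² - 32*(-50)) - 1*(-1364) = (5/66 + 2500 + 1600) + 1364 = 270605/66 + 1364 = 360629/66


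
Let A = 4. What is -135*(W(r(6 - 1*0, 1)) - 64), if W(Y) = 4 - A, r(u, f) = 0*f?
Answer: 8640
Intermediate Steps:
r(u, f) = 0
W(Y) = 0 (W(Y) = 4 - 1*4 = 4 - 4 = 0)
-135*(W(r(6 - 1*0, 1)) - 64) = -135*(0 - 64) = -135*(-64) = 8640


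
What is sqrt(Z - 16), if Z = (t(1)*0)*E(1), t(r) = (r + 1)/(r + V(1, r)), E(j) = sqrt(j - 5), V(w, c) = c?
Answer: 4*I ≈ 4.0*I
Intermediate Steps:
E(j) = sqrt(-5 + j)
t(r) = (1 + r)/(2*r) (t(r) = (r + 1)/(r + r) = (1 + r)/((2*r)) = (1 + r)*(1/(2*r)) = (1 + r)/(2*r))
Z = 0 (Z = (((1/2)*(1 + 1)/1)*0)*sqrt(-5 + 1) = (((1/2)*1*2)*0)*sqrt(-4) = (1*0)*(2*I) = 0*(2*I) = 0)
sqrt(Z - 16) = sqrt(0 - 16) = sqrt(-16) = 4*I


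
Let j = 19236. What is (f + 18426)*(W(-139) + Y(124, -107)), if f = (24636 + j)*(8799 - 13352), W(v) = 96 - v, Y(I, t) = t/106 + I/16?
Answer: -5118001628355/106 ≈ -4.8283e+10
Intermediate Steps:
Y(I, t) = I/16 + t/106 (Y(I, t) = t*(1/106) + I*(1/16) = t/106 + I/16 = I/16 + t/106)
f = -199749216 (f = (24636 + 19236)*(8799 - 13352) = 43872*(-4553) = -199749216)
(f + 18426)*(W(-139) + Y(124, -107)) = (-199749216 + 18426)*((96 - 1*(-139)) + ((1/16)*124 + (1/106)*(-107))) = -199730790*((96 + 139) + (31/4 - 107/106)) = -199730790*(235 + 1429/212) = -199730790*51249/212 = -5118001628355/106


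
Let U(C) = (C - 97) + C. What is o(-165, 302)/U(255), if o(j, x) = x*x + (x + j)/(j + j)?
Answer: 30097183/136290 ≈ 220.83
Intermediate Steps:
U(C) = -97 + 2*C (U(C) = (-97 + C) + C = -97 + 2*C)
o(j, x) = x**2 + (j + x)/(2*j) (o(j, x) = x**2 + (j + x)/((2*j)) = x**2 + (j + x)*(1/(2*j)) = x**2 + (j + x)/(2*j))
o(-165, 302)/U(255) = (1/2 + 302**2 + (1/2)*302/(-165))/(-97 + 2*255) = (1/2 + 91204 + (1/2)*302*(-1/165))/(-97 + 510) = (1/2 + 91204 - 151/165)/413 = (30097183/330)*(1/413) = 30097183/136290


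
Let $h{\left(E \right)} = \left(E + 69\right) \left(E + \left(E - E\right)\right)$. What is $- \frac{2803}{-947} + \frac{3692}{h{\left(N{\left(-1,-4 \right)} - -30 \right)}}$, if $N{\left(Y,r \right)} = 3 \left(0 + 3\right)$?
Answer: $\frac{294280}{76707} \approx 3.8364$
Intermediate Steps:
$N{\left(Y,r \right)} = 9$ ($N{\left(Y,r \right)} = 3 \cdot 3 = 9$)
$h{\left(E \right)} = E \left(69 + E\right)$ ($h{\left(E \right)} = \left(69 + E\right) \left(E + 0\right) = \left(69 + E\right) E = E \left(69 + E\right)$)
$- \frac{2803}{-947} + \frac{3692}{h{\left(N{\left(-1,-4 \right)} - -30 \right)}} = - \frac{2803}{-947} + \frac{3692}{\left(9 - -30\right) \left(69 + \left(9 - -30\right)\right)} = \left(-2803\right) \left(- \frac{1}{947}\right) + \frac{3692}{\left(9 + 30\right) \left(69 + \left(9 + 30\right)\right)} = \frac{2803}{947} + \frac{3692}{39 \left(69 + 39\right)} = \frac{2803}{947} + \frac{3692}{39 \cdot 108} = \frac{2803}{947} + \frac{3692}{4212} = \frac{2803}{947} + 3692 \cdot \frac{1}{4212} = \frac{2803}{947} + \frac{71}{81} = \frac{294280}{76707}$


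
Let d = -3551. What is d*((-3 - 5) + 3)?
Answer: 17755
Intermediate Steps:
d*((-3 - 5) + 3) = -3551*((-3 - 5) + 3) = -3551*(-8 + 3) = -3551*(-5) = 17755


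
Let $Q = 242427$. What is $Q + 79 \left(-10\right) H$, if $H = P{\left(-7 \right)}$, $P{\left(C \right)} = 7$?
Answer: $236897$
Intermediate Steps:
$H = 7$
$Q + 79 \left(-10\right) H = 242427 + 79 \left(-10\right) 7 = 242427 - 5530 = 236897$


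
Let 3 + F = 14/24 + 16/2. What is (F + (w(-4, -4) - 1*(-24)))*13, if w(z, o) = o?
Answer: 3991/12 ≈ 332.58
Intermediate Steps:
F = 67/12 (F = -3 + (14/24 + 16/2) = -3 + (14*(1/24) + 16*(½)) = -3 + (7/12 + 8) = -3 + 103/12 = 67/12 ≈ 5.5833)
(F + (w(-4, -4) - 1*(-24)))*13 = (67/12 + (-4 - 1*(-24)))*13 = (67/12 + (-4 + 24))*13 = (67/12 + 20)*13 = (307/12)*13 = 3991/12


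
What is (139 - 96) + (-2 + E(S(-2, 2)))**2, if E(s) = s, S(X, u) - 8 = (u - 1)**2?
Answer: 92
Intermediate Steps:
S(X, u) = 8 + (-1 + u)**2 (S(X, u) = 8 + (u - 1)**2 = 8 + (-1 + u)**2)
(139 - 96) + (-2 + E(S(-2, 2)))**2 = (139 - 96) + (-2 + (8 + (-1 + 2)**2))**2 = 43 + (-2 + (8 + 1**2))**2 = 43 + (-2 + (8 + 1))**2 = 43 + (-2 + 9)**2 = 43 + 7**2 = 43 + 49 = 92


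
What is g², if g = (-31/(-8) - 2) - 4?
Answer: 289/64 ≈ 4.5156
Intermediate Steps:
g = -17/8 (g = (-31*(-⅛) - 2) - 4 = (31/8 - 2) - 4 = 15/8 - 4 = -17/8 ≈ -2.1250)
g² = (-17/8)² = 289/64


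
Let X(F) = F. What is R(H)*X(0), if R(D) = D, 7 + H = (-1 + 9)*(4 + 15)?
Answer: 0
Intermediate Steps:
H = 145 (H = -7 + (-1 + 9)*(4 + 15) = -7 + 8*19 = -7 + 152 = 145)
R(H)*X(0) = 145*0 = 0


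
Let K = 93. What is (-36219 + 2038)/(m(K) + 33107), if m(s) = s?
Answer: -34181/33200 ≈ -1.0295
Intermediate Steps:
(-36219 + 2038)/(m(K) + 33107) = (-36219 + 2038)/(93 + 33107) = -34181/33200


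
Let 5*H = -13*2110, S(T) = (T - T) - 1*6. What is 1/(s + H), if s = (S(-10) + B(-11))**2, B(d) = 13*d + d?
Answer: 1/20114 ≈ 4.9717e-5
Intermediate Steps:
B(d) = 14*d
S(T) = -6 (S(T) = 0 - 6 = -6)
H = -5486 (H = (-13*2110)/5 = (1/5)*(-27430) = -5486)
s = 25600 (s = (-6 + 14*(-11))**2 = (-6 - 154)**2 = (-160)**2 = 25600)
1/(s + H) = 1/(25600 - 5486) = 1/20114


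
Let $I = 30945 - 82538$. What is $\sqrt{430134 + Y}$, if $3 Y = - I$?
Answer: $\frac{\sqrt{4025985}}{3} \approx 668.83$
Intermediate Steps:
$I = -51593$ ($I = 30945 - 82538 = -51593$)
$Y = \frac{51593}{3}$ ($Y = \frac{\left(-1\right) \left(-51593\right)}{3} = \frac{1}{3} \cdot 51593 = \frac{51593}{3} \approx 17198.0$)
$\sqrt{430134 + Y} = \sqrt{430134 + \frac{51593}{3}} = \sqrt{\frac{1341995}{3}} = \frac{\sqrt{4025985}}{3}$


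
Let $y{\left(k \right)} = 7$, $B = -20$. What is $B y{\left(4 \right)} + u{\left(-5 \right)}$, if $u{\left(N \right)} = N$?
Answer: $-145$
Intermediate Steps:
$B y{\left(4 \right)} + u{\left(-5 \right)} = \left(-20\right) 7 - 5 = -140 - 5 = -145$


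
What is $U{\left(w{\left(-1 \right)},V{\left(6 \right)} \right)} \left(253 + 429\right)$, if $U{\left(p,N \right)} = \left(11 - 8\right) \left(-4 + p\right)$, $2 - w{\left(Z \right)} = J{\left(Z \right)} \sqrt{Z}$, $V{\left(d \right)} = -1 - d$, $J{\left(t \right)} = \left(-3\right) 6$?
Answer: $-4092 + 36828 i \approx -4092.0 + 36828.0 i$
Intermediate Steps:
$J{\left(t \right)} = -18$
$w{\left(Z \right)} = 2 + 18 \sqrt{Z}$ ($w{\left(Z \right)} = 2 - - 18 \sqrt{Z} = 2 + 18 \sqrt{Z}$)
$U{\left(p,N \right)} = -12 + 3 p$ ($U{\left(p,N \right)} = 3 \left(-4 + p\right) = -12 + 3 p$)
$U{\left(w{\left(-1 \right)},V{\left(6 \right)} \right)} \left(253 + 429\right) = \left(-12 + 3 \left(2 + 18 \sqrt{-1}\right)\right) \left(253 + 429\right) = \left(-12 + 3 \left(2 + 18 i\right)\right) 682 = \left(-12 + \left(6 + 54 i\right)\right) 682 = \left(-6 + 54 i\right) 682 = -4092 + 36828 i$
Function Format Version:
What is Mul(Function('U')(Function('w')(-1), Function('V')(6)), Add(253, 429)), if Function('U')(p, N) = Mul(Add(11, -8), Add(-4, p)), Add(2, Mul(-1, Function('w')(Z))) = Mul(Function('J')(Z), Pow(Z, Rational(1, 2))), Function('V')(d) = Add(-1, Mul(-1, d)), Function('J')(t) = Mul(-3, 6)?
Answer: Add(-4092, Mul(36828, I)) ≈ Add(-4092.0, Mul(36828., I))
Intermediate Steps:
Function('J')(t) = -18
Function('w')(Z) = Add(2, Mul(18, Pow(Z, Rational(1, 2)))) (Function('w')(Z) = Add(2, Mul(-1, Mul(-18, Pow(Z, Rational(1, 2))))) = Add(2, Mul(18, Pow(Z, Rational(1, 2)))))
Function('U')(p, N) = Add(-12, Mul(3, p)) (Function('U')(p, N) = Mul(3, Add(-4, p)) = Add(-12, Mul(3, p)))
Mul(Function('U')(Function('w')(-1), Function('V')(6)), Add(253, 429)) = Mul(Add(-12, Mul(3, Add(2, Mul(18, Pow(-1, Rational(1, 2)))))), Add(253, 429)) = Mul(Add(-12, Mul(3, Add(2, Mul(18, I)))), 682) = Mul(Add(-12, Add(6, Mul(54, I))), 682) = Mul(Add(-6, Mul(54, I)), 682) = Add(-4092, Mul(36828, I))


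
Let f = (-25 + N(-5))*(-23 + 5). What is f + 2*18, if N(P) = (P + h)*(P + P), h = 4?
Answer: 306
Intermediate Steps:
N(P) = 2*P*(4 + P) (N(P) = (P + 4)*(P + P) = (4 + P)*(2*P) = 2*P*(4 + P))
f = 270 (f = (-25 + 2*(-5)*(4 - 5))*(-23 + 5) = (-25 + 2*(-5)*(-1))*(-18) = (-25 + 10)*(-18) = -15*(-18) = 270)
f + 2*18 = 270 + 2*18 = 270 + 36 = 306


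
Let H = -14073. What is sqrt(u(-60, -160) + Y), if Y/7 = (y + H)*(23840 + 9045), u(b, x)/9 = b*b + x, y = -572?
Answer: I*sqrt(3371174815) ≈ 58062.0*I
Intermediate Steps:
u(b, x) = 9*x + 9*b**2 (u(b, x) = 9*(b*b + x) = 9*(b**2 + x) = 9*(x + b**2) = 9*x + 9*b**2)
Y = -3371205775 (Y = 7*((-572 - 14073)*(23840 + 9045)) = 7*(-14645*32885) = 7*(-481600825) = -3371205775)
sqrt(u(-60, -160) + Y) = sqrt((9*(-160) + 9*(-60)**2) - 3371205775) = sqrt((-1440 + 9*3600) - 3371205775) = sqrt((-1440 + 32400) - 3371205775) = sqrt(30960 - 3371205775) = sqrt(-3371174815) = I*sqrt(3371174815)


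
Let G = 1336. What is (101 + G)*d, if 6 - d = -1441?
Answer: 2079339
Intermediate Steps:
d = 1447 (d = 6 - 1*(-1441) = 6 + 1441 = 1447)
(101 + G)*d = (101 + 1336)*1447 = 1437*1447 = 2079339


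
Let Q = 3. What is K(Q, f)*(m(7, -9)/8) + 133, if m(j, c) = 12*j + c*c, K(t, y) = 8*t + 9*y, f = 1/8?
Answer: 41677/64 ≈ 651.20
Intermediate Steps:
f = ⅛ (f = 1*(⅛) = ⅛ ≈ 0.12500)
m(j, c) = c² + 12*j (m(j, c) = 12*j + c² = c² + 12*j)
K(Q, f)*(m(7, -9)/8) + 133 = (8*3 + 9*(⅛))*(((-9)² + 12*7)/8) + 133 = (24 + 9/8)*((81 + 84)*(⅛)) + 133 = 201*(165*(⅛))/8 + 133 = (201/8)*(165/8) + 133 = 33165/64 + 133 = 41677/64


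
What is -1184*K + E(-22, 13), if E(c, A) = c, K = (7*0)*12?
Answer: -22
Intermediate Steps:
K = 0 (K = 0*12 = 0)
-1184*K + E(-22, 13) = -1184*0 - 22 = 0 - 22 = -22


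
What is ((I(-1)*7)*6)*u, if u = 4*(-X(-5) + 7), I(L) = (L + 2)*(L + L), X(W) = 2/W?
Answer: -12432/5 ≈ -2486.4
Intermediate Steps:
I(L) = 2*L*(2 + L) (I(L) = (2 + L)*(2*L) = 2*L*(2 + L))
u = 148/5 (u = 4*(-2/(-5) + 7) = 4*(-2*(-1)/5 + 7) = 4*(-1*(-⅖) + 7) = 4*(⅖ + 7) = 4*(37/5) = 148/5 ≈ 29.600)
((I(-1)*7)*6)*u = (((2*(-1)*(2 - 1))*7)*6)*(148/5) = (((2*(-1)*1)*7)*6)*(148/5) = (-2*7*6)*(148/5) = -14*6*(148/5) = -84*148/5 = -12432/5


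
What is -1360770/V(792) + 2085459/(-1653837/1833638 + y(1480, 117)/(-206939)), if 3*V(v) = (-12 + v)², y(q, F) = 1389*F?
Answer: -1783139832917157025321/1442659232574040 ≈ -1.2360e+6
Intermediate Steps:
V(v) = (-12 + v)²/3
-1360770/V(792) + 2085459/(-1653837/1833638 + y(1480, 117)/(-206939)) = -1360770*3/(-12 + 792)² + 2085459/(-1653837/1833638 + (1389*117)/(-206939)) = -1360770/((⅓)*780²) + 2085459/(-1653837*1/1833638 + 162513*(-1/206939)) = -1360770/((⅓)*608400) + 2085459/(-1653837/1833638 - 162513/206939) = -1360770/202800 + 2085459/(-640233387237/379451214082) = -1360770*1/202800 + 2085459*(-379451214082/640233387237) = -45359/6760 - 263776649822744546/213411129079 = -1783139832917157025321/1442659232574040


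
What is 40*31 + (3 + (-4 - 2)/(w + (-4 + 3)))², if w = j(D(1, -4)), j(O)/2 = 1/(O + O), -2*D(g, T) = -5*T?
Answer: 158689/121 ≈ 1311.5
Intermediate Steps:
D(g, T) = 5*T/2 (D(g, T) = -(-5)*T/2 = 5*T/2)
j(O) = 1/O (j(O) = 2/(O + O) = 2/((2*O)) = 2*(1/(2*O)) = 1/O)
w = -⅒ (w = 1/((5/2)*(-4)) = 1/(-10) = -⅒ ≈ -0.10000)
40*31 + (3 + (-4 - 2)/(w + (-4 + 3)))² = 40*31 + (3 + (-4 - 2)/(-⅒ + (-4 + 3)))² = 1240 + (3 - 6/(-⅒ - 1))² = 1240 + (3 - 6/(-11/10))² = 1240 + (3 - 6*(-10/11))² = 1240 + (3 + 60/11)² = 1240 + (93/11)² = 1240 + 8649/121 = 158689/121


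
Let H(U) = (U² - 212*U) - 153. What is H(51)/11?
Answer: -8364/11 ≈ -760.36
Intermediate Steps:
H(U) = -153 + U² - 212*U
H(51)/11 = (-153 + 51² - 212*51)/11 = (-153 + 2601 - 10812)*(1/11) = -8364*1/11 = -8364/11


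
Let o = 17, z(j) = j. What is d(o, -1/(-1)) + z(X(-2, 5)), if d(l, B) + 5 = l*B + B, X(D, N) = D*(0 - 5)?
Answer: 23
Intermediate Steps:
X(D, N) = -5*D (X(D, N) = D*(-5) = -5*D)
d(l, B) = -5 + B + B*l (d(l, B) = -5 + (l*B + B) = -5 + (B*l + B) = -5 + (B + B*l) = -5 + B + B*l)
d(o, -1/(-1)) + z(X(-2, 5)) = (-5 - 1/(-1) - 1/(-1)*17) - 5*(-2) = (-5 - 1*(-1) - 1*(-1)*17) + 10 = (-5 + 1 + 1*17) + 10 = (-5 + 1 + 17) + 10 = 13 + 10 = 23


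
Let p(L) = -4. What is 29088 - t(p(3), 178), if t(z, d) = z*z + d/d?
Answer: 29071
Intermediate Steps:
t(z, d) = 1 + z**2 (t(z, d) = z**2 + 1 = 1 + z**2)
29088 - t(p(3), 178) = 29088 - (1 + (-4)**2) = 29088 - (1 + 16) = 29088 - 1*17 = 29088 - 17 = 29071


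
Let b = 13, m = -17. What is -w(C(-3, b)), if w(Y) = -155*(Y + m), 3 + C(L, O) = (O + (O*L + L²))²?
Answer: 41695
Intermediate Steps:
C(L, O) = -3 + (O + L² + L*O)² (C(L, O) = -3 + (O + (O*L + L²))² = -3 + (O + (L*O + L²))² = -3 + (O + (L² + L*O))² = -3 + (O + L² + L*O)²)
w(Y) = 2635 - 155*Y (w(Y) = -155*(Y - 17) = -155*(-17 + Y) = 2635 - 155*Y)
-w(C(-3, b)) = -(2635 - 155*(-3 + (13 + (-3)² - 3*13)²)) = -(2635 - 155*(-3 + (13 + 9 - 39)²)) = -(2635 - 155*(-3 + (-17)²)) = -(2635 - 155*(-3 + 289)) = -(2635 - 155*286) = -(2635 - 44330) = -1*(-41695) = 41695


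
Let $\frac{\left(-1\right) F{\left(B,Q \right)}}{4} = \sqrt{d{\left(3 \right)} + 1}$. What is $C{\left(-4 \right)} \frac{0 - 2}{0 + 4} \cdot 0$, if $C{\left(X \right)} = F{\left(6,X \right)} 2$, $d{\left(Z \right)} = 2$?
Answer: $0$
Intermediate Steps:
$F{\left(B,Q \right)} = - 4 \sqrt{3}$ ($F{\left(B,Q \right)} = - 4 \sqrt{2 + 1} = - 4 \sqrt{3}$)
$C{\left(X \right)} = - 8 \sqrt{3}$ ($C{\left(X \right)} = - 4 \sqrt{3} \cdot 2 = - 8 \sqrt{3}$)
$C{\left(-4 \right)} \frac{0 - 2}{0 + 4} \cdot 0 = - 8 \sqrt{3} \frac{0 - 2}{0 + 4} \cdot 0 = - 8 \sqrt{3} \left(- \frac{2}{4}\right) 0 = - 8 \sqrt{3} \left(\left(-2\right) \frac{1}{4}\right) 0 = - 8 \sqrt{3} \left(- \frac{1}{2}\right) 0 = 4 \sqrt{3} \cdot 0 = 0$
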